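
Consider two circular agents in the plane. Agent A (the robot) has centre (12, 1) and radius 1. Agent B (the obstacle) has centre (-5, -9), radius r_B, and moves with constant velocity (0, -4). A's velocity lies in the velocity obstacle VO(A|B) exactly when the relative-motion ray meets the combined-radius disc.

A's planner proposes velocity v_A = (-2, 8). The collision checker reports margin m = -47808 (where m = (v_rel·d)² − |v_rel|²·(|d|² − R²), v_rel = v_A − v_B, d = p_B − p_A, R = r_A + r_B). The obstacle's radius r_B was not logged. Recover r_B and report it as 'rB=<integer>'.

m = -47808
d = (-17, -10);  v_rel = (-2, 12),  |v_rel|² = 148
v_rel×d = (-2)·(-10) − (12)·(-17) = 224
since m = R²·148 − 224²:  R² = (50176 + -47808) / 148 = 16
R = √16 = 4  ⇒  r_B = 4 − 1 = 3

rB=3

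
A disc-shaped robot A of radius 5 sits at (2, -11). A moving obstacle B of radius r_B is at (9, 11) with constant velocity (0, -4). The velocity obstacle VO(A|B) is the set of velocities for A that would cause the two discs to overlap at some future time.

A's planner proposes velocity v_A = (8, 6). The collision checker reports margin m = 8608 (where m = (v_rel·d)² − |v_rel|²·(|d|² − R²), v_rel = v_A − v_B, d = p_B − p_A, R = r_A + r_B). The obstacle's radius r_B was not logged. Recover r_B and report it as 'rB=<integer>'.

m = 8608
d = (7, 22);  v_rel = (8, 10),  |v_rel|² = 164
v_rel×d = (8)·(22) − (10)·(7) = 106
since m = R²·164 − 106²:  R² = (11236 + 8608) / 164 = 121
R = √121 = 11  ⇒  r_B = 11 − 5 = 6

rB=6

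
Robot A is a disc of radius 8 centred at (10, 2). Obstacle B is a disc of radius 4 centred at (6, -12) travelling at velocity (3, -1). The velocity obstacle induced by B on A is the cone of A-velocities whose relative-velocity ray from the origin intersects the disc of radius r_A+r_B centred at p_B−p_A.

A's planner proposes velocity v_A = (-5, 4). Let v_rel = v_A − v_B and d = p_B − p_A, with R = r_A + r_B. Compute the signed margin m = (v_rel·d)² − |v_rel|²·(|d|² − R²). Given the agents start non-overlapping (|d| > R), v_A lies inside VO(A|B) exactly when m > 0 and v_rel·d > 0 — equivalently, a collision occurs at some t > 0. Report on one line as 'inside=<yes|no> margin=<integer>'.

d = (-4, -14),  |d|² = 212;  R = 8+4 = 12,  c = 212−12² = 68
v_rel = (-8, 5),  |v_rel|² = 89;  v_rel·d = (-8)·(-4) + (5)·(-14) = -38
89·t² + 76·t + 68 = 0  ⇒  m = (-38)² − 89·68 = -4608
m = -4608 < 0,  v_rel·d = -38 < 0  ⇒  outside

inside=no margin=-4608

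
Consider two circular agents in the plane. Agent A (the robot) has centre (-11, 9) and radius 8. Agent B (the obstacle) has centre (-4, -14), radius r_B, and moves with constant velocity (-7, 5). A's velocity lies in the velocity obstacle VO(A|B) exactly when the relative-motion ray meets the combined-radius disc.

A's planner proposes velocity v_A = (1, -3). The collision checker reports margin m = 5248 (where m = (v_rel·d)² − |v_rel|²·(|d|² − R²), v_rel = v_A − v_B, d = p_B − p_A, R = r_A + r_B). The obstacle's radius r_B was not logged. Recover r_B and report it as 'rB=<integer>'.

m = 5248
d = (7, -23);  v_rel = (8, -8),  |v_rel|² = 128
v_rel×d = (8)·(-23) − (-8)·(7) = -128
since m = R²·128 − (-128)²:  R² = (16384 + 5248) / 128 = 169
R = √169 = 13  ⇒  r_B = 13 − 8 = 5

rB=5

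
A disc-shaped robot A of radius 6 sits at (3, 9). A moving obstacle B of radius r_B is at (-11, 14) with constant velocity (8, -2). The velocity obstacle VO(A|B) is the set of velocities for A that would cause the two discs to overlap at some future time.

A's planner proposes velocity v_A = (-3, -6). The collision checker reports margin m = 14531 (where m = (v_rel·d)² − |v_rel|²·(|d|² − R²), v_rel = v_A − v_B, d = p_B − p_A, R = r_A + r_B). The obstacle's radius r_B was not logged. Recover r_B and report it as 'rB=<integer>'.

m = 14531
d = (-14, 5);  v_rel = (-11, -4),  |v_rel|² = 137
v_rel×d = (-11)·(5) − (-4)·(-14) = -111
since m = R²·137 − (-111)²:  R² = (12321 + 14531) / 137 = 196
R = √196 = 14  ⇒  r_B = 14 − 6 = 8

rB=8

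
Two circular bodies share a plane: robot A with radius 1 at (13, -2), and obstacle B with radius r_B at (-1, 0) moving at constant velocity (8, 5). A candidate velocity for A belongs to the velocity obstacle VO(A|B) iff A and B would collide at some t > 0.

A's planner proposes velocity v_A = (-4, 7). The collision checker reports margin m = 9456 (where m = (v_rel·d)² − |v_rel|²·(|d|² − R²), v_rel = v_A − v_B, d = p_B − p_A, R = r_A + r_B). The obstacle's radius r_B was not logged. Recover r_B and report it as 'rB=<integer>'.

m = 9456
d = (-14, 2);  v_rel = (-12, 2),  |v_rel|² = 148
v_rel×d = (-12)·(2) − (2)·(-14) = 4
since m = R²·148 − 4²:  R² = (16 + 9456) / 148 = 64
R = √64 = 8  ⇒  r_B = 8 − 1 = 7

rB=7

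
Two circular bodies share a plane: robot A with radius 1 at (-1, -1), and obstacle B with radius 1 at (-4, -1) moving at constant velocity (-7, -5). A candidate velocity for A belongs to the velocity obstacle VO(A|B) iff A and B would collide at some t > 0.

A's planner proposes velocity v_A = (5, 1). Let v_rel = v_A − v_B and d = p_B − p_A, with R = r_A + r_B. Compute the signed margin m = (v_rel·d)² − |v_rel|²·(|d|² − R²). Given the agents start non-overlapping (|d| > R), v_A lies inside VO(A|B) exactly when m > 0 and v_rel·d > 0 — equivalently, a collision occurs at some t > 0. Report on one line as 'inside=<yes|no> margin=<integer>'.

d = (-3, 0),  |d|² = 9;  R = 1+1 = 2,  c = 9−2² = 5
v_rel = (12, 6),  |v_rel|² = 180;  v_rel·d = (12)·(-3) + (6)·(0) = -36
180·t² + 72·t + 5 = 0  ⇒  m = (-36)² − 180·5 = 396
m = 396 > 0,  v_rel·d = -36 < 0  ⇒  outside

inside=no margin=396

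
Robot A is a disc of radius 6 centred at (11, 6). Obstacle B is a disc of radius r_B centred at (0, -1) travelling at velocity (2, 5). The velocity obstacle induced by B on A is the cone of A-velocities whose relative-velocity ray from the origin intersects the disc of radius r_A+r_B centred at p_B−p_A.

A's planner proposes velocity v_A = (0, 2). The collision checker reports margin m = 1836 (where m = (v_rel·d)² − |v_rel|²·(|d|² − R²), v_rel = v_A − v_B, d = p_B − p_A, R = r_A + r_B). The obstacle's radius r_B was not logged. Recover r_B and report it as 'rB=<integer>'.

m = 1836
d = (-11, -7);  v_rel = (-2, -3),  |v_rel|² = 13
v_rel×d = (-2)·(-7) − (-3)·(-11) = -19
since m = R²·13 − (-19)²:  R² = (361 + 1836) / 13 = 169
R = √169 = 13  ⇒  r_B = 13 − 6 = 7

rB=7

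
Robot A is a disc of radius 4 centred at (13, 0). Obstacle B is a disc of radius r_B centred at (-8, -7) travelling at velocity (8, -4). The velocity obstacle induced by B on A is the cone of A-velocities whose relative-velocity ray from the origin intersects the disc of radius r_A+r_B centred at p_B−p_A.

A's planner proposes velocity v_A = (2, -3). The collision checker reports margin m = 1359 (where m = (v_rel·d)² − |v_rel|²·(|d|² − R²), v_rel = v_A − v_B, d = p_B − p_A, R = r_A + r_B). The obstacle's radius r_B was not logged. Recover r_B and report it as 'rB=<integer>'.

m = 1359
d = (-21, -7);  v_rel = (-6, 1),  |v_rel|² = 37
v_rel×d = (-6)·(-7) − (1)·(-21) = 63
since m = R²·37 − 63²:  R² = (3969 + 1359) / 37 = 144
R = √144 = 12  ⇒  r_B = 12 − 4 = 8

rB=8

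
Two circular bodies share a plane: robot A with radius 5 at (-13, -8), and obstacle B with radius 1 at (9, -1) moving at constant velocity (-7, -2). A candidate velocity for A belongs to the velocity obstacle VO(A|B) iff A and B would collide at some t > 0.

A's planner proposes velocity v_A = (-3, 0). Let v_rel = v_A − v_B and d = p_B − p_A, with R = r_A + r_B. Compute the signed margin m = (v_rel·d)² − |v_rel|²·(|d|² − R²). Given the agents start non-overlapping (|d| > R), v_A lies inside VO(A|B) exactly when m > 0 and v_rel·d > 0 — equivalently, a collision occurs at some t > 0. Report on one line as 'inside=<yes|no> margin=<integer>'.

d = (22, 7),  |d|² = 533;  R = 5+1 = 6,  c = 533−6² = 497
v_rel = (4, 2),  |v_rel|² = 20;  v_rel·d = (4)·(22) + (2)·(7) = 102
20·t² − 204·t + 497 = 0  ⇒  m = 102² − 20·497 = 464
m = 464 > 0,  v_rel·d = 102 > 0  ⇒  inside

inside=yes margin=464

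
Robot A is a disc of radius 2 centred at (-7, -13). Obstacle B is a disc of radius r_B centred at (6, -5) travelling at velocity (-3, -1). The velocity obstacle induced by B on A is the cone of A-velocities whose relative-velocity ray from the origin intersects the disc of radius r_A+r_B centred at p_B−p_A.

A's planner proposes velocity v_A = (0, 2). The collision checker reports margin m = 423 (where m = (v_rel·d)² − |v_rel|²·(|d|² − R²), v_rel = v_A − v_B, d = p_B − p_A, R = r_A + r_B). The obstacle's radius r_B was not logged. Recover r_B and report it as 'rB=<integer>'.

m = 423
d = (13, 8);  v_rel = (3, 3),  |v_rel|² = 18
v_rel×d = (3)·(8) − (3)·(13) = -15
since m = R²·18 − (-15)²:  R² = (225 + 423) / 18 = 36
R = √36 = 6  ⇒  r_B = 6 − 2 = 4

rB=4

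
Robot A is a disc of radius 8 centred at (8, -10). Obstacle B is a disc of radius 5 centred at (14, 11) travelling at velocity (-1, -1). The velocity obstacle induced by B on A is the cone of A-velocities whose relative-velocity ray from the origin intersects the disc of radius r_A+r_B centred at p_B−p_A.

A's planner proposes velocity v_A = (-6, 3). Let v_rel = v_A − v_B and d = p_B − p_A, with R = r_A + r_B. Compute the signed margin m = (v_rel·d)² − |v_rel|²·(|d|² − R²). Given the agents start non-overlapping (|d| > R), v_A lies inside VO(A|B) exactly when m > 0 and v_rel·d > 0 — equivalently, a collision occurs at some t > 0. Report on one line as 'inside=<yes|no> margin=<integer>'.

d = (6, 21),  |d|² = 477;  R = 8+5 = 13,  c = 477−13² = 308
v_rel = (-5, 4),  |v_rel|² = 41;  v_rel·d = (-5)·(6) + (4)·(21) = 54
41·t² − 108·t + 308 = 0  ⇒  m = 54² − 41·308 = -9712
m = -9712 < 0,  v_rel·d = 54 > 0  ⇒  outside

inside=no margin=-9712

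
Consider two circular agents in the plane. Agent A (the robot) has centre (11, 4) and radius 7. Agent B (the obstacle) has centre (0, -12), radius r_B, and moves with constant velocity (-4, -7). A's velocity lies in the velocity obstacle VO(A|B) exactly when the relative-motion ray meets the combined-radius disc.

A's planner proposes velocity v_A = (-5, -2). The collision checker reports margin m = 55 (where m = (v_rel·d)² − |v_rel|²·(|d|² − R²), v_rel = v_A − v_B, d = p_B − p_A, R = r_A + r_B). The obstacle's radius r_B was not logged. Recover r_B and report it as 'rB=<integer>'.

m = 55
d = (-11, -16);  v_rel = (-1, 5),  |v_rel|² = 26
v_rel×d = (-1)·(-16) − (5)·(-11) = 71
since m = R²·26 − 71²:  R² = (5041 + 55) / 26 = 196
R = √196 = 14  ⇒  r_B = 14 − 7 = 7

rB=7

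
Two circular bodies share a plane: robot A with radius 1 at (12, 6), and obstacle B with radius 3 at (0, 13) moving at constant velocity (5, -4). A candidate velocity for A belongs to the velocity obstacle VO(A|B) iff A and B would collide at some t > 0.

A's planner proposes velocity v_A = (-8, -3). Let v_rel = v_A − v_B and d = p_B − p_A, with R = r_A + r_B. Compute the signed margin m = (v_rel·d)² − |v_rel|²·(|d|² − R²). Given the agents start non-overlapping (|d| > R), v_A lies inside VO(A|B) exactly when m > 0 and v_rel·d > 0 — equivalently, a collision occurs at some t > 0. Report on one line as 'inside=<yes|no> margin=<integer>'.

d = (-12, 7),  |d|² = 193;  R = 1+3 = 4,  c = 193−4² = 177
v_rel = (-13, 1),  |v_rel|² = 170;  v_rel·d = (-13)·(-12) + (1)·(7) = 163
170·t² − 326·t + 177 = 0  ⇒  m = 163² − 170·177 = -3521
m = -3521 < 0,  v_rel·d = 163 > 0  ⇒  outside

inside=no margin=-3521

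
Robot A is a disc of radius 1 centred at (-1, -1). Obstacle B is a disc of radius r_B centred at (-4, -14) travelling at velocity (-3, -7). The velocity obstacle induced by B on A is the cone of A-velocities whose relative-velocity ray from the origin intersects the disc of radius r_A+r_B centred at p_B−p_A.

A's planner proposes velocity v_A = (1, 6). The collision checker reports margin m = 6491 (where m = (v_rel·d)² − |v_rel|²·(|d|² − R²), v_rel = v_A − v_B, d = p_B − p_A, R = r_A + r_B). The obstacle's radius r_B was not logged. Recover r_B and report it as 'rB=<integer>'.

m = 6491
d = (-3, -13);  v_rel = (4, 13),  |v_rel|² = 185
v_rel×d = (4)·(-13) − (13)·(-3) = -13
since m = R²·185 − (-13)²:  R² = (169 + 6491) / 185 = 36
R = √36 = 6  ⇒  r_B = 6 − 1 = 5

rB=5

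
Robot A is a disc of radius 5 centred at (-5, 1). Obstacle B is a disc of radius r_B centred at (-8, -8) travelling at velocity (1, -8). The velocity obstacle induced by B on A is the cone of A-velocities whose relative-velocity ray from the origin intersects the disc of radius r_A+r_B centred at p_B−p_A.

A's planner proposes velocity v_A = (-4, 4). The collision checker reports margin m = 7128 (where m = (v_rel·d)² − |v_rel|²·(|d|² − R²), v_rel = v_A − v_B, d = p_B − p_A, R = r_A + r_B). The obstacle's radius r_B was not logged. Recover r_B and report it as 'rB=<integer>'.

m = 7128
d = (-3, -9);  v_rel = (-5, 12),  |v_rel|² = 169
v_rel×d = (-5)·(-9) − (12)·(-3) = 81
since m = R²·169 − 81²:  R² = (6561 + 7128) / 169 = 81
R = √81 = 9  ⇒  r_B = 9 − 5 = 4

rB=4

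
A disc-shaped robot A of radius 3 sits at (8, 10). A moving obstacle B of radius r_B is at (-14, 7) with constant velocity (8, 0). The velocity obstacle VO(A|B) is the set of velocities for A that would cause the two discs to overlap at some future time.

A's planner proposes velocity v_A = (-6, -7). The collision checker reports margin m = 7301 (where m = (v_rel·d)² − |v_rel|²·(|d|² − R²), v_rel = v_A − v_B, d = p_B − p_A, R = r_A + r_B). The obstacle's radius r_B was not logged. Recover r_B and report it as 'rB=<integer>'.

m = 7301
d = (-22, -3);  v_rel = (-14, -7),  |v_rel|² = 245
v_rel×d = (-14)·(-3) − (-7)·(-22) = -112
since m = R²·245 − (-112)²:  R² = (12544 + 7301) / 245 = 81
R = √81 = 9  ⇒  r_B = 9 − 3 = 6

rB=6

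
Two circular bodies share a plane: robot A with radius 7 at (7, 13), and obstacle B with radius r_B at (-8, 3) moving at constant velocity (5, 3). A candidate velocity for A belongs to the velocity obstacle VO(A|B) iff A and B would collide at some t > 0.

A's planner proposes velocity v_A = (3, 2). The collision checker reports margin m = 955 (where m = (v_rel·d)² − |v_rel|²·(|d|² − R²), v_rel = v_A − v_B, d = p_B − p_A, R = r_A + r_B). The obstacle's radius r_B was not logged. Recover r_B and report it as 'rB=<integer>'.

m = 955
d = (-15, -10);  v_rel = (-2, -1),  |v_rel|² = 5
v_rel×d = (-2)·(-10) − (-1)·(-15) = 5
since m = R²·5 − 5²:  R² = (25 + 955) / 5 = 196
R = √196 = 14  ⇒  r_B = 14 − 7 = 7

rB=7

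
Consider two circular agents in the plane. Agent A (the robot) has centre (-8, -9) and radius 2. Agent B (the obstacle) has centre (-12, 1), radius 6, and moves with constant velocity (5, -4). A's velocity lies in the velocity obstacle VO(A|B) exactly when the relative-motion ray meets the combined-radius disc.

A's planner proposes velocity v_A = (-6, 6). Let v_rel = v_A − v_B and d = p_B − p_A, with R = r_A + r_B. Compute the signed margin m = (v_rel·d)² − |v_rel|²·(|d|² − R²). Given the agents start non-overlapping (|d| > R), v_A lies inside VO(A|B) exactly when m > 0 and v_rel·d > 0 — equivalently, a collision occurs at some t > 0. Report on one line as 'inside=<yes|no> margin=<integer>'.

d = (-4, 10),  |d|² = 116;  R = 2+6 = 8,  c = 116−8² = 52
v_rel = (-11, 10),  |v_rel|² = 221;  v_rel·d = (-11)·(-4) + (10)·(10) = 144
221·t² − 288·t + 52 = 0  ⇒  m = 144² − 221·52 = 9244
m = 9244 > 0,  v_rel·d = 144 > 0  ⇒  inside

inside=yes margin=9244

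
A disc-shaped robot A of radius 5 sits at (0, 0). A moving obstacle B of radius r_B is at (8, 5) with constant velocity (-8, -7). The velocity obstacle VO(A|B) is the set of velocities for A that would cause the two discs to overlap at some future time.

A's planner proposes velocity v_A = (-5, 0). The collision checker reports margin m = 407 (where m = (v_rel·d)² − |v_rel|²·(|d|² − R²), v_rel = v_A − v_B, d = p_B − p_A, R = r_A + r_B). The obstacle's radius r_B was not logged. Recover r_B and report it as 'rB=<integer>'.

m = 407
d = (8, 5);  v_rel = (3, 7),  |v_rel|² = 58
v_rel×d = (3)·(5) − (7)·(8) = -41
since m = R²·58 − (-41)²:  R² = (1681 + 407) / 58 = 36
R = √36 = 6  ⇒  r_B = 6 − 5 = 1

rB=1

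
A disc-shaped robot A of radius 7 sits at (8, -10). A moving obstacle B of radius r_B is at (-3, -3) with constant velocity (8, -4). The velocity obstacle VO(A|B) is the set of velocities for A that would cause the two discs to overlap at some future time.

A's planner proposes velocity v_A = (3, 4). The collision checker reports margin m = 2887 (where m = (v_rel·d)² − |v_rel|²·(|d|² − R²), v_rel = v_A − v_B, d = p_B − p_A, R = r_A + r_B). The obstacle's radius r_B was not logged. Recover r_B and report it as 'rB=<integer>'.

m = 2887
d = (-11, 7);  v_rel = (-5, 8),  |v_rel|² = 89
v_rel×d = (-5)·(7) − (8)·(-11) = 53
since m = R²·89 − 53²:  R² = (2809 + 2887) / 89 = 64
R = √64 = 8  ⇒  r_B = 8 − 7 = 1

rB=1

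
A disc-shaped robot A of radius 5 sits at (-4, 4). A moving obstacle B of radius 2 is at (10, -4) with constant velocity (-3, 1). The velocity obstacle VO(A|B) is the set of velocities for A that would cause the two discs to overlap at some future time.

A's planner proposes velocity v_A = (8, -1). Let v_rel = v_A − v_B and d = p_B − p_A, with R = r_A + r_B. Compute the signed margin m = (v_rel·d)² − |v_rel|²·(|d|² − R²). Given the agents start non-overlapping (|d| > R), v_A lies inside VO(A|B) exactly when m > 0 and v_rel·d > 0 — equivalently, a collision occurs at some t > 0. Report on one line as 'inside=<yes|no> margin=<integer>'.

d = (14, -8),  |d|² = 260;  R = 5+2 = 7,  c = 260−7² = 211
v_rel = (11, -2),  |v_rel|² = 125;  v_rel·d = (11)·(14) + (-2)·(-8) = 170
125·t² − 340·t + 211 = 0  ⇒  m = 170² − 125·211 = 2525
m = 2525 > 0,  v_rel·d = 170 > 0  ⇒  inside

inside=yes margin=2525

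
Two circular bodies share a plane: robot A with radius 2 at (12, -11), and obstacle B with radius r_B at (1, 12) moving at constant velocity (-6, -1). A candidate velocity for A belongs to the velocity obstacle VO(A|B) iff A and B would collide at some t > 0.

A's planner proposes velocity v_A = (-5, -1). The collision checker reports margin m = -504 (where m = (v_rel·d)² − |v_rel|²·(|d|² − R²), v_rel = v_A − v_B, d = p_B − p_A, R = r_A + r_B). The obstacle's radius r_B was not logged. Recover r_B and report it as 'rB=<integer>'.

m = -504
d = (-11, 23);  v_rel = (1, 0),  |v_rel|² = 1
v_rel×d = (1)·(23) − (0)·(-11) = 23
since m = R²·1 − 23²:  R² = (529 + -504) / 1 = 25
R = √25 = 5  ⇒  r_B = 5 − 2 = 3

rB=3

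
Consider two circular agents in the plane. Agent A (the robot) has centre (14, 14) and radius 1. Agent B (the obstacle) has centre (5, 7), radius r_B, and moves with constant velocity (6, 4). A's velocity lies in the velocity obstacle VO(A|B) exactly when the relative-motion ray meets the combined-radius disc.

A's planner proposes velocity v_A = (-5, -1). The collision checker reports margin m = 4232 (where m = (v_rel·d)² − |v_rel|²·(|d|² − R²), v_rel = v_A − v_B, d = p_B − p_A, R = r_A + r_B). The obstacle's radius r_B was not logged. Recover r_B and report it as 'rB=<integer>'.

m = 4232
d = (-9, -7);  v_rel = (-11, -5),  |v_rel|² = 146
v_rel×d = (-11)·(-7) − (-5)·(-9) = 32
since m = R²·146 − 32²:  R² = (1024 + 4232) / 146 = 36
R = √36 = 6  ⇒  r_B = 6 − 1 = 5

rB=5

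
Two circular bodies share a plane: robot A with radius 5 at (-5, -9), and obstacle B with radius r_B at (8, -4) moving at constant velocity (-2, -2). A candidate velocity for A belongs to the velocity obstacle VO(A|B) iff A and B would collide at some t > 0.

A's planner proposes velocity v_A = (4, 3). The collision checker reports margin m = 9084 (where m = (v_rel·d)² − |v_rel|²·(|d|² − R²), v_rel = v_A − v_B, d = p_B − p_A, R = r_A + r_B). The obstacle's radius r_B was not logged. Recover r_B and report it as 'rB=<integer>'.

m = 9084
d = (13, 5);  v_rel = (6, 5),  |v_rel|² = 61
v_rel×d = (6)·(5) − (5)·(13) = -35
since m = R²·61 − (-35)²:  R² = (1225 + 9084) / 61 = 169
R = √169 = 13  ⇒  r_B = 13 − 5 = 8

rB=8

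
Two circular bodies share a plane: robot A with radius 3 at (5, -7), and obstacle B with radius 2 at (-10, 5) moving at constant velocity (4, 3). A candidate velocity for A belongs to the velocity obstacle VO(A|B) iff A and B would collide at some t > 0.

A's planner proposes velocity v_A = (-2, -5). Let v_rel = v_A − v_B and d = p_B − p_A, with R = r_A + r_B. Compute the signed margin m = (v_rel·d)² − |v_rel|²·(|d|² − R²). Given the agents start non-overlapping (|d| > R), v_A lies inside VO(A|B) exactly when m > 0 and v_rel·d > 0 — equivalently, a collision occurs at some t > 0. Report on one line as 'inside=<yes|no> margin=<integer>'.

d = (-15, 12),  |d|² = 369;  R = 3+2 = 5,  c = 369−5² = 344
v_rel = (-6, -8),  |v_rel|² = 100;  v_rel·d = (-6)·(-15) + (-8)·(12) = -6
100·t² + 12·t + 344 = 0  ⇒  m = (-6)² − 100·344 = -34364
m = -34364 < 0,  v_rel·d = -6 < 0  ⇒  outside

inside=no margin=-34364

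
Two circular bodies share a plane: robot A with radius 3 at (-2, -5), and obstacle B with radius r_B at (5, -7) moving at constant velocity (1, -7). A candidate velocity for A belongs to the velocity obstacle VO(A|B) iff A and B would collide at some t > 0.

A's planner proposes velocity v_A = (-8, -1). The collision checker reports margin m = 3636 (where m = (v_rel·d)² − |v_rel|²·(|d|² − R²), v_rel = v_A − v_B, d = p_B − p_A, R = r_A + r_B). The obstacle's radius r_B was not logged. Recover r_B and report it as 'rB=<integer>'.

m = 3636
d = (7, -2);  v_rel = (-9, 6),  |v_rel|² = 117
v_rel×d = (-9)·(-2) − (6)·(7) = -24
since m = R²·117 − (-24)²:  R² = (576 + 3636) / 117 = 36
R = √36 = 6  ⇒  r_B = 6 − 3 = 3

rB=3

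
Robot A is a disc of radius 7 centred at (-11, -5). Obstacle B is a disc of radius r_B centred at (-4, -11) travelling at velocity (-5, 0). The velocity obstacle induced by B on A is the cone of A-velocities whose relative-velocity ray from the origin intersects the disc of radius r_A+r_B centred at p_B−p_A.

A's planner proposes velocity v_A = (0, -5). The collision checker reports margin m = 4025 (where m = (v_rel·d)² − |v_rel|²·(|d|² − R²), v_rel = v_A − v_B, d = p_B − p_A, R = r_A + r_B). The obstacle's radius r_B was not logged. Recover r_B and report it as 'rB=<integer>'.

m = 4025
d = (7, -6);  v_rel = (5, -5),  |v_rel|² = 50
v_rel×d = (5)·(-6) − (-5)·(7) = 5
since m = R²·50 − 5²:  R² = (25 + 4025) / 50 = 81
R = √81 = 9  ⇒  r_B = 9 − 7 = 2

rB=2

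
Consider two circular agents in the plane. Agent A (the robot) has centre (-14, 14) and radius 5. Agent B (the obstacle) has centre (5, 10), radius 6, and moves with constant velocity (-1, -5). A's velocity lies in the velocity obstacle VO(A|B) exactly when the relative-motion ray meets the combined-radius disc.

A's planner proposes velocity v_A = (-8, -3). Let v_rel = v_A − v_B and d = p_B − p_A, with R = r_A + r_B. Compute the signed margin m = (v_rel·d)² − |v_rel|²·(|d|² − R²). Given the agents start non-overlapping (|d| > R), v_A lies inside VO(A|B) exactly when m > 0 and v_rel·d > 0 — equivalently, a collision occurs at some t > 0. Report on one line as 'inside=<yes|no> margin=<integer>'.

d = (19, -4),  |d|² = 377;  R = 5+6 = 11,  c = 377−11² = 256
v_rel = (-7, 2),  |v_rel|² = 53;  v_rel·d = (-7)·(19) + (2)·(-4) = -141
53·t² + 282·t + 256 = 0  ⇒  m = (-141)² − 53·256 = 6313
m = 6313 > 0,  v_rel·d = -141 < 0  ⇒  outside

inside=no margin=6313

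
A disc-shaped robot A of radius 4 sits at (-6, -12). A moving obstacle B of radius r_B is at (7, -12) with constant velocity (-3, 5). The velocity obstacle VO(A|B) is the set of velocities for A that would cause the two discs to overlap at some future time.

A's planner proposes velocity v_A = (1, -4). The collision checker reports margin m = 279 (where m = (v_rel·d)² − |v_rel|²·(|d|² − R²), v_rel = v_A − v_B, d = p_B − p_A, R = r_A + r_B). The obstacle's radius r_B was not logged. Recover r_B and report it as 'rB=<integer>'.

m = 279
d = (13, 0);  v_rel = (4, -9),  |v_rel|² = 97
v_rel×d = (4)·(0) − (-9)·(13) = 117
since m = R²·97 − 117²:  R² = (13689 + 279) / 97 = 144
R = √144 = 12  ⇒  r_B = 12 − 4 = 8

rB=8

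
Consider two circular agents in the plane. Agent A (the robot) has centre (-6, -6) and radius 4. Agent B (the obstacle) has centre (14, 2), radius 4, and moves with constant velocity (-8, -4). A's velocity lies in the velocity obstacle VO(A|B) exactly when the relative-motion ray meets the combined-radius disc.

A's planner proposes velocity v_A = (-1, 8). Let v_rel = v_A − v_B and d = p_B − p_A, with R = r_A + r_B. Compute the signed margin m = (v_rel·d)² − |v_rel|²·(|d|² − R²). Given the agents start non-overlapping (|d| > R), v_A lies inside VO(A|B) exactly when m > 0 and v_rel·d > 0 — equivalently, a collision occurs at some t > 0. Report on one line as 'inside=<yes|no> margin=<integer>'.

d = (20, 8),  |d|² = 464;  R = 4+4 = 8,  c = 464−8² = 400
v_rel = (7, 12),  |v_rel|² = 193;  v_rel·d = (7)·(20) + (12)·(8) = 236
193·t² − 472·t + 400 = 0  ⇒  m = 236² − 193·400 = -21504
m = -21504 < 0,  v_rel·d = 236 > 0  ⇒  outside

inside=no margin=-21504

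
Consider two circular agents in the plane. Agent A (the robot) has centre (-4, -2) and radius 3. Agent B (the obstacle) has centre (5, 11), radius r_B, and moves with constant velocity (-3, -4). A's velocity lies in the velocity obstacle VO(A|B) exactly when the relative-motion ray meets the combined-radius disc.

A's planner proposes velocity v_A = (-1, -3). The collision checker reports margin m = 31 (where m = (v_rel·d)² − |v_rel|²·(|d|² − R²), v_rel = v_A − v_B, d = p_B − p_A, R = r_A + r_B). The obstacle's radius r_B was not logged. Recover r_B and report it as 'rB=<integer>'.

m = 31
d = (9, 13);  v_rel = (2, 1),  |v_rel|² = 5
v_rel×d = (2)·(13) − (1)·(9) = 17
since m = R²·5 − 17²:  R² = (289 + 31) / 5 = 64
R = √64 = 8  ⇒  r_B = 8 − 3 = 5

rB=5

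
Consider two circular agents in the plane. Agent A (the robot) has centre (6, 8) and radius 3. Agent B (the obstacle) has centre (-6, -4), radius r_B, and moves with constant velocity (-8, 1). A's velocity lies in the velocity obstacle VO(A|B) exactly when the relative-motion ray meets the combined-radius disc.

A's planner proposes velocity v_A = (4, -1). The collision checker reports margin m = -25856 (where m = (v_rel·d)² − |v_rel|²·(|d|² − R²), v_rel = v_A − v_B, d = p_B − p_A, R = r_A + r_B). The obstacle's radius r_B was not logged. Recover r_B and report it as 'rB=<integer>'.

m = -25856
d = (-12, -12);  v_rel = (12, -2),  |v_rel|² = 148
v_rel×d = (12)·(-12) − (-2)·(-12) = -168
since m = R²·148 − (-168)²:  R² = (28224 + -25856) / 148 = 16
R = √16 = 4  ⇒  r_B = 4 − 3 = 1

rB=1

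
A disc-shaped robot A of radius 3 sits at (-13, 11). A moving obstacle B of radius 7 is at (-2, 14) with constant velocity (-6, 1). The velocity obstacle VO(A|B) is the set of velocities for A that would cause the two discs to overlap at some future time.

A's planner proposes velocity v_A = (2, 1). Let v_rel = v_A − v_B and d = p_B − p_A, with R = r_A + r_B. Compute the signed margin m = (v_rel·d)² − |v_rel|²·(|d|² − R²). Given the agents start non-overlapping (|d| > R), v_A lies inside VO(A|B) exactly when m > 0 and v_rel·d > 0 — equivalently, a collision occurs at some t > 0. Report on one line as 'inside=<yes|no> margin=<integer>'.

d = (11, 3),  |d|² = 130;  R = 3+7 = 10,  c = 130−10² = 30
v_rel = (8, 0),  |v_rel|² = 64;  v_rel·d = (8)·(11) + (0)·(3) = 88
64·t² − 176·t + 30 = 0  ⇒  m = 88² − 64·30 = 5824
m = 5824 > 0,  v_rel·d = 88 > 0  ⇒  inside

inside=yes margin=5824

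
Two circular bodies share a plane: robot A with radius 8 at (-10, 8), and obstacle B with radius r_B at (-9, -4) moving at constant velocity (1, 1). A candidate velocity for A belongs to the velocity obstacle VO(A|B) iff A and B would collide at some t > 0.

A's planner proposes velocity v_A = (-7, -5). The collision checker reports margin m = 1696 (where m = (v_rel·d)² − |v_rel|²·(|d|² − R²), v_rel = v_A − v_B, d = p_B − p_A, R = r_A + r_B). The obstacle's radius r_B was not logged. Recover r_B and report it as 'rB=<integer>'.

m = 1696
d = (1, -12);  v_rel = (-8, -6),  |v_rel|² = 100
v_rel×d = (-8)·(-12) − (-6)·(1) = 102
since m = R²·100 − 102²:  R² = (10404 + 1696) / 100 = 121
R = √121 = 11  ⇒  r_B = 11 − 8 = 3

rB=3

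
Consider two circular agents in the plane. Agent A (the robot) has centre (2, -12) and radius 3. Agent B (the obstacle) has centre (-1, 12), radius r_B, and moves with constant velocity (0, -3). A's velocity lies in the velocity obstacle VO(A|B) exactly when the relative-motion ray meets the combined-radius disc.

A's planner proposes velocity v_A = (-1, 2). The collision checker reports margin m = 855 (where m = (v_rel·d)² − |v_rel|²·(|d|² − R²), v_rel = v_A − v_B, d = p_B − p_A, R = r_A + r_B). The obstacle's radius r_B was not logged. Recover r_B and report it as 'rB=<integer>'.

m = 855
d = (-3, 24);  v_rel = (-1, 5),  |v_rel|² = 26
v_rel×d = (-1)·(24) − (5)·(-3) = -9
since m = R²·26 − (-9)²:  R² = (81 + 855) / 26 = 36
R = √36 = 6  ⇒  r_B = 6 − 3 = 3

rB=3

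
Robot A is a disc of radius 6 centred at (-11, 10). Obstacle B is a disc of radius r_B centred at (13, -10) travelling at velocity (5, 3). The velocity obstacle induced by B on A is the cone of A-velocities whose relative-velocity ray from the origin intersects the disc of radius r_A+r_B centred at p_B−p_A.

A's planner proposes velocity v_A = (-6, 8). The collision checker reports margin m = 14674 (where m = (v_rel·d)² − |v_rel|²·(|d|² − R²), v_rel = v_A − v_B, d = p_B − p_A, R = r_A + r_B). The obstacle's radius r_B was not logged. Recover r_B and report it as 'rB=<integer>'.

m = 14674
d = (24, -20);  v_rel = (-11, 5),  |v_rel|² = 146
v_rel×d = (-11)·(-20) − (5)·(24) = 100
since m = R²·146 − 100²:  R² = (10000 + 14674) / 146 = 169
R = √169 = 13  ⇒  r_B = 13 − 6 = 7

rB=7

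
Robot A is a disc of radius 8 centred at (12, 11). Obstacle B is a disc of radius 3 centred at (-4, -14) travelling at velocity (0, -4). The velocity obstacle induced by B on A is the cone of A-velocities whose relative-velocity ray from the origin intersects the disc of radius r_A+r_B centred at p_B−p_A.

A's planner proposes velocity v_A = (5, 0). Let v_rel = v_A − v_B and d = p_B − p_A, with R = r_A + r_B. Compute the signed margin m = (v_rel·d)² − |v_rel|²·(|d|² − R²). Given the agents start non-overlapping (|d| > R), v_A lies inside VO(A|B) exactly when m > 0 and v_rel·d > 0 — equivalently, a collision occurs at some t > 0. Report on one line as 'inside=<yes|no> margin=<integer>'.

d = (-16, -25),  |d|² = 881;  R = 8+3 = 11,  c = 881−11² = 760
v_rel = (5, 4),  |v_rel|² = 41;  v_rel·d = (5)·(-16) + (4)·(-25) = -180
41·t² + 360·t + 760 = 0  ⇒  m = (-180)² − 41·760 = 1240
m = 1240 > 0,  v_rel·d = -180 < 0  ⇒  outside

inside=no margin=1240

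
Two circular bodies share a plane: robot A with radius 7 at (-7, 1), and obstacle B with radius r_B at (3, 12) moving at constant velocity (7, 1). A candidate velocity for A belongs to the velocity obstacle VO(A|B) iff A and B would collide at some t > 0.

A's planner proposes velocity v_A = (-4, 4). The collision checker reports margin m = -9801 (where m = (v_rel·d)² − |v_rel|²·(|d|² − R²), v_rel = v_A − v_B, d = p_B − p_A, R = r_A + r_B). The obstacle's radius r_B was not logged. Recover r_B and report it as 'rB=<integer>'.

m = -9801
d = (10, 11);  v_rel = (-11, 3),  |v_rel|² = 130
v_rel×d = (-11)·(11) − (3)·(10) = -151
since m = R²·130 − (-151)²:  R² = (22801 + -9801) / 130 = 100
R = √100 = 10  ⇒  r_B = 10 − 7 = 3

rB=3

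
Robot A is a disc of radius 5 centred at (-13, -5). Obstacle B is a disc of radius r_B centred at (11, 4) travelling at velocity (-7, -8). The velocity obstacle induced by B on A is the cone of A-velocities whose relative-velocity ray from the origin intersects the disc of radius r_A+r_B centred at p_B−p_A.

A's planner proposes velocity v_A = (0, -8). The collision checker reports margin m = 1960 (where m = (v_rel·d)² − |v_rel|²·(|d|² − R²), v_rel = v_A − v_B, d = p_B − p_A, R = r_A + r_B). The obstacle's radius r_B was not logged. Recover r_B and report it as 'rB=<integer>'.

m = 1960
d = (24, 9);  v_rel = (7, 0),  |v_rel|² = 49
v_rel×d = (7)·(9) − (0)·(24) = 63
since m = R²·49 − 63²:  R² = (3969 + 1960) / 49 = 121
R = √121 = 11  ⇒  r_B = 11 − 5 = 6

rB=6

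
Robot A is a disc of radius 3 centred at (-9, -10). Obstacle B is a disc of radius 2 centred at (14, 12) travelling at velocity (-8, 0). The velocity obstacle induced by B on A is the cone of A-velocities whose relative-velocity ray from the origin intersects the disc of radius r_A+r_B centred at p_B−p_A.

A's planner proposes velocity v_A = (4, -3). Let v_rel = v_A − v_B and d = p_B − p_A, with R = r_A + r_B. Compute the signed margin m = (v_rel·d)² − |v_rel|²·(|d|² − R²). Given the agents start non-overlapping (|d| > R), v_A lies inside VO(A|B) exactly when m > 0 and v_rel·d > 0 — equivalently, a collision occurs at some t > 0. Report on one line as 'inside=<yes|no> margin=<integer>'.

d = (23, 22),  |d|² = 1013;  R = 3+2 = 5,  c = 1013−5² = 988
v_rel = (12, -3),  |v_rel|² = 153;  v_rel·d = (12)·(23) + (-3)·(22) = 210
153·t² − 420·t + 988 = 0  ⇒  m = 210² − 153·988 = -107064
m = -107064 < 0,  v_rel·d = 210 > 0  ⇒  outside

inside=no margin=-107064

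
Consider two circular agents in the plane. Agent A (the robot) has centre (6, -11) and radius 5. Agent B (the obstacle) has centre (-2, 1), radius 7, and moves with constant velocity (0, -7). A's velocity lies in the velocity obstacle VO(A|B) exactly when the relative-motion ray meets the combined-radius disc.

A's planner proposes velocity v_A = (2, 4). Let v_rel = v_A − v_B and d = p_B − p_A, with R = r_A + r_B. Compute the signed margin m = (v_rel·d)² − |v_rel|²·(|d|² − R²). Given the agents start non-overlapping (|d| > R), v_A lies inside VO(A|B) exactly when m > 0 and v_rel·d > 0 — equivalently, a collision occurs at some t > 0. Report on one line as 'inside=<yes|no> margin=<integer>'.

d = (-8, 12),  |d|² = 208;  R = 5+7 = 12,  c = 208−12² = 64
v_rel = (2, 11),  |v_rel|² = 125;  v_rel·d = (2)·(-8) + (11)·(12) = 116
125·t² − 232·t + 64 = 0  ⇒  m = 116² − 125·64 = 5456
m = 5456 > 0,  v_rel·d = 116 > 0  ⇒  inside

inside=yes margin=5456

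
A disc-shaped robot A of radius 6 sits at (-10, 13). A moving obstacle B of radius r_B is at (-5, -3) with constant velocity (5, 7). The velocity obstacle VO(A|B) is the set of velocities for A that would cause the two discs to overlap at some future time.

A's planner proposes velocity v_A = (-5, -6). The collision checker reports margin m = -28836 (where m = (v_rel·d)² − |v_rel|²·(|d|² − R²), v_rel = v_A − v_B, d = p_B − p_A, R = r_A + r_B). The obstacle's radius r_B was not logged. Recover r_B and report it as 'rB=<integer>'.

m = -28836
d = (5, -16);  v_rel = (-10, -13),  |v_rel|² = 269
v_rel×d = (-10)·(-16) − (-13)·(5) = 225
since m = R²·269 − 225²:  R² = (50625 + -28836) / 269 = 81
R = √81 = 9  ⇒  r_B = 9 − 6 = 3

rB=3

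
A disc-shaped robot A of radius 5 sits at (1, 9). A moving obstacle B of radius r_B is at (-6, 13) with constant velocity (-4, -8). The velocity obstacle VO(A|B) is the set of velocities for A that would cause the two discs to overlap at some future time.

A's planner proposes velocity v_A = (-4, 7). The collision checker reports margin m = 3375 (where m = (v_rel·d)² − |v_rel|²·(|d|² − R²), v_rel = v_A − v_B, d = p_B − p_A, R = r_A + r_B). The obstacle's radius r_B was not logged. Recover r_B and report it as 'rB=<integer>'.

m = 3375
d = (-7, 4);  v_rel = (0, 15),  |v_rel|² = 225
v_rel×d = (0)·(4) − (15)·(-7) = 105
since m = R²·225 − 105²:  R² = (11025 + 3375) / 225 = 64
R = √64 = 8  ⇒  r_B = 8 − 5 = 3

rB=3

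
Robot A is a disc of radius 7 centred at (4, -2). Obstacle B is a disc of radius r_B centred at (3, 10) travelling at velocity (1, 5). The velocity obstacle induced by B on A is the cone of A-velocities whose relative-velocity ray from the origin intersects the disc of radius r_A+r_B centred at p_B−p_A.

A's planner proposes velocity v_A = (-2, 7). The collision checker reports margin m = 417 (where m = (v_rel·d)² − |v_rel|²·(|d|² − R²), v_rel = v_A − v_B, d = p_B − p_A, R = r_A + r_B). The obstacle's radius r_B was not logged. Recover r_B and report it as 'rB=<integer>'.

m = 417
d = (-1, 12);  v_rel = (-3, 2),  |v_rel|² = 13
v_rel×d = (-3)·(12) − (2)·(-1) = -34
since m = R²·13 − (-34)²:  R² = (1156 + 417) / 13 = 121
R = √121 = 11  ⇒  r_B = 11 − 7 = 4

rB=4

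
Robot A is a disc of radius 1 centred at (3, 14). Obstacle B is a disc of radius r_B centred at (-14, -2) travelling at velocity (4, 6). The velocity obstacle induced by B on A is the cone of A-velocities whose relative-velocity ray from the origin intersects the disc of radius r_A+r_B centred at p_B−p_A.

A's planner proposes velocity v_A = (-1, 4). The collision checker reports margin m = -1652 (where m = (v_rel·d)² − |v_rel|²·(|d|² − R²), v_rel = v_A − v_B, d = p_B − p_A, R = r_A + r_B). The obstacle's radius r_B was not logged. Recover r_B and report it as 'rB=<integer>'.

m = -1652
d = (-17, -16);  v_rel = (-5, -2),  |v_rel|² = 29
v_rel×d = (-5)·(-16) − (-2)·(-17) = 46
since m = R²·29 − 46²:  R² = (2116 + -1652) / 29 = 16
R = √16 = 4  ⇒  r_B = 4 − 1 = 3

rB=3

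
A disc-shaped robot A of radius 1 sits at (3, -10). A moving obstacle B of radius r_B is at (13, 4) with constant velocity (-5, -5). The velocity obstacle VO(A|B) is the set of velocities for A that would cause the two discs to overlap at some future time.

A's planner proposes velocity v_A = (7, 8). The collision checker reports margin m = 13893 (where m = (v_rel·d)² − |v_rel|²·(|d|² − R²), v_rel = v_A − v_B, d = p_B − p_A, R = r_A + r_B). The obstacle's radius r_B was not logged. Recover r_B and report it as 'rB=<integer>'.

m = 13893
d = (10, 14);  v_rel = (12, 13),  |v_rel|² = 313
v_rel×d = (12)·(14) − (13)·(10) = 38
since m = R²·313 − 38²:  R² = (1444 + 13893) / 313 = 49
R = √49 = 7  ⇒  r_B = 7 − 1 = 6

rB=6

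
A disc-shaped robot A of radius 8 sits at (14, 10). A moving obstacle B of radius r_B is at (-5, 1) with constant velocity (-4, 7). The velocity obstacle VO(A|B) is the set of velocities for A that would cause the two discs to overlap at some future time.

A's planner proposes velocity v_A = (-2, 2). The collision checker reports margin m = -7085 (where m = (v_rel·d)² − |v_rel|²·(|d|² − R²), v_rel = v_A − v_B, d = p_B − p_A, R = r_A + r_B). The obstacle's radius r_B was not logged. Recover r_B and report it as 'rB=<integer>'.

m = -7085
d = (-19, -9);  v_rel = (2, -5),  |v_rel|² = 29
v_rel×d = (2)·(-9) − (-5)·(-19) = -113
since m = R²·29 − (-113)²:  R² = (12769 + -7085) / 29 = 196
R = √196 = 14  ⇒  r_B = 14 − 8 = 6

rB=6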